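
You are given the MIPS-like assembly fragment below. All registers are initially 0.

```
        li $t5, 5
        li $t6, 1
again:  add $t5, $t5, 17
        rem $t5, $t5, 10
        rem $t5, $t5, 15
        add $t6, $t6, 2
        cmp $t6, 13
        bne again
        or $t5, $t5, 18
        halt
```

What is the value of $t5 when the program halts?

$t5=5
$t6=1
$t5=5+17=22
$t5=22%10=2
$t5=2%15=2
$t6=1+2=3
cmp $t6, 13  (cmp 3,13)
bne again: taken
$t5=2+17=19
$t5=19%10=9
$t5=9%15=9
$t6=3+2=5
cmp $t6, 13  (cmp 5,13)
bne again: taken
$t5=9+17=26
$t5=26%10=6
$t5=6%15=6
$t6=5+2=7
cmp $t6, 13  (cmp 7,13)
bne again: taken
$t5=6+17=23
$t5=23%10=3
$t5=3%15=3
$t6=7+2=9
cmp $t6, 13  (cmp 9,13)
bne again: taken
$t5=3+17=20
$t5=20%10=0
$t5=0%15=0
$t6=9+2=11
cmp $t6, 13  (cmp 11,13)
bne again: taken
$t5=0+17=17
$t5=17%10=7
$t5=7%15=7
$t6=11+2=13
cmp $t6, 13  (cmp 13,13)
bne again: not taken
$t5=7|18=23
halt.

23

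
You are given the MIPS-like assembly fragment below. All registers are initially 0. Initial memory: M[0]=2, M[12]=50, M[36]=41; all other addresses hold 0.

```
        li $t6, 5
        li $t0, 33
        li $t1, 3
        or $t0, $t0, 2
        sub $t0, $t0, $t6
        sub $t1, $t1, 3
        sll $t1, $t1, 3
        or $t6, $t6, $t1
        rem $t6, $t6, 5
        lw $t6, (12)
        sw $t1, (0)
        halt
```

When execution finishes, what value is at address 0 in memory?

$t6=5
$t0=33
$t1=3
$t0=33|2=35
$t0=35-5=30
$t1=3-3=0
$t1=0<<3=0
$t6=5|0=5
$t6=5%5=0
$t6=M[12]=50
sw $t1, (0) → M[0]=0
halt.

0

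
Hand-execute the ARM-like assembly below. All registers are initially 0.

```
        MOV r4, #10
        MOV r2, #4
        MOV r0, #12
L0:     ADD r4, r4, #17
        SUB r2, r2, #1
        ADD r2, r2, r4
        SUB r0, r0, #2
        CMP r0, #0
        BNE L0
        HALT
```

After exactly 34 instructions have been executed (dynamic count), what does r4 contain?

after MOV r4, #10: r4=10
after MOV r2, #4: r2=4
after MOV r0, #12: r0=12
after ADD r4, r4, #17: r4=10+17=27
after SUB r2, r2, #1: r2=4-1=3
after ADD r2, r2, r4: r2=3+27=30
after SUB r0, r0, #2: r0=12-2=10
CMP r0, #0  (cmp 10,0)
BNE L0: taken
after ADD r4, r4, #17: r4=27+17=44
after SUB r2, r2, #1: r2=30-1=29
after ADD r2, r2, r4: r2=29+44=73
after SUB r0, r0, #2: r0=10-2=8
CMP r0, #0  (cmp 8,0)
BNE L0: taken
after ADD r4, r4, #17: r4=44+17=61
after SUB r2, r2, #1: r2=73-1=72
after ADD r2, r2, r4: r2=72+61=133
after SUB r0, r0, #2: r0=8-2=6
CMP r0, #0  (cmp 6,0)
BNE L0: taken
after ADD r4, r4, #17: r4=61+17=78
after SUB r2, r2, #1: r2=133-1=132
after ADD r2, r2, r4: r2=132+78=210
after SUB r0, r0, #2: r0=6-2=4
CMP r0, #0  (cmp 4,0)
BNE L0: taken
after ADD r4, r4, #17: r4=78+17=95
after SUB r2, r2, #1: r2=210-1=209
after ADD r2, r2, r4: r2=209+95=304
after SUB r0, r0, #2: r0=4-2=2
CMP r0, #0  (cmp 2,0)
BNE L0: taken
after ADD r4, r4, #17: r4=95+17=112
After step 34: r4 = 112.

112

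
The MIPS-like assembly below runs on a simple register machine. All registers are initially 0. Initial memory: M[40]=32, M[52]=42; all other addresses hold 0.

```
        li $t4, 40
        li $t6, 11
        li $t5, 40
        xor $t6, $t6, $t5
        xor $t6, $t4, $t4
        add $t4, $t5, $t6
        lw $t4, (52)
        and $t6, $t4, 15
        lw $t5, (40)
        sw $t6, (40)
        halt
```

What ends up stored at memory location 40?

li $t4, 40 → $t4=40
li $t6, 11 → $t6=11
li $t5, 40 → $t5=40
xor $t6, $t6, $t5 → $t6=11^40=35
xor $t6, $t4, $t4 → $t6=40^40=0
add $t4, $t5, $t6 → $t4=40+0=40
lw $t4, (52) → $t4=M[52]=42
and $t6, $t4, 15 → $t6=42&15=10
lw $t5, (40) → $t5=M[40]=32
sw $t6, (40) → M[40]=10
halt.

10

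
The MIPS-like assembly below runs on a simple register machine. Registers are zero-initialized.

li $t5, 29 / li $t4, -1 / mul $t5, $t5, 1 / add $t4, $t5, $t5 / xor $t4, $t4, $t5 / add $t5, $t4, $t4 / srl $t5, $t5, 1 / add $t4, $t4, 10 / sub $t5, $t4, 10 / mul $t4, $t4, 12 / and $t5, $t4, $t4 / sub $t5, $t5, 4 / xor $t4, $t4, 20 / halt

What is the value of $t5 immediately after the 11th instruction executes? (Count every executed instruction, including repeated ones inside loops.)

588

after li $t5, 29: $t5=29
after li $t4, -1: $t4=-1
after mul $t5, $t5, 1: $t5=29*1=29
after add $t4, $t5, $t5: $t4=29+29=58
after xor $t4, $t4, $t5: $t4=58^29=39
after add $t5, $t4, $t4: $t5=39+39=78
after srl $t5, $t5, 1: $t5=78>>1=39
after add $t4, $t4, 10: $t4=39+10=49
after sub $t5, $t4, 10: $t5=49-10=39
after mul $t4, $t4, 12: $t4=49*12=588
after and $t5, $t4, $t4: $t5=588&588=588
After step 11: $t5 = 588.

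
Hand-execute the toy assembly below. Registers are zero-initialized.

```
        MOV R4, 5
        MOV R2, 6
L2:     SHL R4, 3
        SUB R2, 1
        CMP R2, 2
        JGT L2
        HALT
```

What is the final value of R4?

R4=5
R2=6
R4=5<<3=40
R2=6-1=5
CMP R2, 2  (cmp 5,2)
JGT L2: taken
R4=40<<3=320
R2=5-1=4
CMP R2, 2  (cmp 4,2)
JGT L2: taken
R4=320<<3=2560
R2=4-1=3
CMP R2, 2  (cmp 3,2)
JGT L2: taken
R4=2560<<3=20480
R2=3-1=2
CMP R2, 2  (cmp 2,2)
JGT L2: not taken
halt.

20480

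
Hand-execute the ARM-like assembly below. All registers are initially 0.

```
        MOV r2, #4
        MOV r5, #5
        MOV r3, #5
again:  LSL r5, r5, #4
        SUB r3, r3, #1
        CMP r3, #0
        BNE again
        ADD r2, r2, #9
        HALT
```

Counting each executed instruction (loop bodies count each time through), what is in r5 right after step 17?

MOV r2, #4 → r2=4
MOV r5, #5 → r5=5
MOV r3, #5 → r3=5
LSL r5, r5, #4 → r5=5<<4=80
SUB r3, r3, #1 → r3=5-1=4
CMP r3, #0  (cmp 4,0)
BNE again: taken
LSL r5, r5, #4 → r5=80<<4=1280
SUB r3, r3, #1 → r3=4-1=3
CMP r3, #0  (cmp 3,0)
BNE again: taken
LSL r5, r5, #4 → r5=1280<<4=20480
SUB r3, r3, #1 → r3=3-1=2
CMP r3, #0  (cmp 2,0)
BNE again: taken
LSL r5, r5, #4 → r5=20480<<4=327680
SUB r3, r3, #1 → r3=2-1=1
After step 17: r5 = 327680.

327680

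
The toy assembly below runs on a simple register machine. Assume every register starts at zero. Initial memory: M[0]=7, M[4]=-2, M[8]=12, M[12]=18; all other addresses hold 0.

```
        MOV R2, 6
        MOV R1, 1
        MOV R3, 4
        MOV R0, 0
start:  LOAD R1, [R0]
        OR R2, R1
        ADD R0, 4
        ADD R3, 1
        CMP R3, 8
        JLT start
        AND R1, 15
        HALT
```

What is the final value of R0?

MOV R2, 6 → R2=6
MOV R1, 1 → R1=1
MOV R3, 4 → R3=4
MOV R0, 0 → R0=0
LOAD R1, [R0] → R1=M[0]=7
OR R2, R1 → R2=6|7=7
ADD R0, 4 → R0=0+4=4
ADD R3, 1 → R3=4+1=5
CMP R3, 8  (cmp 5,8)
JLT start: taken
LOAD R1, [R0] → R1=M[4]=-2
OR R2, R1 → R2=7|(-2)=-1
ADD R0, 4 → R0=4+4=8
ADD R3, 1 → R3=5+1=6
CMP R3, 8  (cmp 6,8)
JLT start: taken
LOAD R1, [R0] → R1=M[8]=12
OR R2, R1 → R2=(-1)|12=-1
ADD R0, 4 → R0=8+4=12
ADD R3, 1 → R3=6+1=7
CMP R3, 8  (cmp 7,8)
JLT start: taken
LOAD R1, [R0] → R1=M[12]=18
OR R2, R1 → R2=(-1)|18=-1
ADD R0, 4 → R0=12+4=16
ADD R3, 1 → R3=7+1=8
CMP R3, 8  (cmp 8,8)
JLT start: not taken
AND R1, 15 → R1=18&15=2
halt.

16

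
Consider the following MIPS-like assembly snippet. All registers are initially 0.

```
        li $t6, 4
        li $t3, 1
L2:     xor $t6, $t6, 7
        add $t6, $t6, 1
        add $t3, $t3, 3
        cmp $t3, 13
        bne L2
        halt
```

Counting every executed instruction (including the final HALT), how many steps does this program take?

23

li $t6, 4 → $t6=4
li $t3, 1 → $t3=1
xor $t6, $t6, 7 → $t6=4^7=3
add $t6, $t6, 1 → $t6=3+1=4
add $t3, $t3, 3 → $t3=1+3=4
cmp $t3, 13  (cmp 4,13)
bne L2: taken
xor $t6, $t6, 7 → $t6=4^7=3
add $t6, $t6, 1 → $t6=3+1=4
add $t3, $t3, 3 → $t3=4+3=7
cmp $t3, 13  (cmp 7,13)
bne L2: taken
xor $t6, $t6, 7 → $t6=4^7=3
add $t6, $t6, 1 → $t6=3+1=4
add $t3, $t3, 3 → $t3=7+3=10
cmp $t3, 13  (cmp 10,13)
bne L2: taken
xor $t6, $t6, 7 → $t6=4^7=3
add $t6, $t6, 1 → $t6=3+1=4
add $t3, $t3, 3 → $t3=10+3=13
cmp $t3, 13  (cmp 13,13)
bne L2: not taken
halt.
Total executed instructions: 23.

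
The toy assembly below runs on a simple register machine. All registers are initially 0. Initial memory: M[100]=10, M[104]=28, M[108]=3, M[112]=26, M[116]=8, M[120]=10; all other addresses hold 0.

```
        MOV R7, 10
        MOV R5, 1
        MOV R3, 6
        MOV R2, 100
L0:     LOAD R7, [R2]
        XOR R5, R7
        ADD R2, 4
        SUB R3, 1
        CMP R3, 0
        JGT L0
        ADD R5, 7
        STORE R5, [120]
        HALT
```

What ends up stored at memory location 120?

MOV R7, 10 → R7=10
MOV R5, 1 → R5=1
MOV R3, 6 → R3=6
MOV R2, 100 → R2=100
LOAD R7, [R2] → R7=M[100]=10
XOR R5, R7 → R5=1^10=11
ADD R2, 4 → R2=100+4=104
SUB R3, 1 → R3=6-1=5
CMP R3, 0  (cmp 5,0)
JGT L0: taken
LOAD R7, [R2] → R7=M[104]=28
XOR R5, R7 → R5=11^28=23
ADD R2, 4 → R2=104+4=108
SUB R3, 1 → R3=5-1=4
CMP R3, 0  (cmp 4,0)
JGT L0: taken
LOAD R7, [R2] → R7=M[108]=3
XOR R5, R7 → R5=23^3=20
ADD R2, 4 → R2=108+4=112
SUB R3, 1 → R3=4-1=3
CMP R3, 0  (cmp 3,0)
JGT L0: taken
LOAD R7, [R2] → R7=M[112]=26
XOR R5, R7 → R5=20^26=14
ADD R2, 4 → R2=112+4=116
SUB R3, 1 → R3=3-1=2
CMP R3, 0  (cmp 2,0)
JGT L0: taken
LOAD R7, [R2] → R7=M[116]=8
XOR R5, R7 → R5=14^8=6
ADD R2, 4 → R2=116+4=120
SUB R3, 1 → R3=2-1=1
CMP R3, 0  (cmp 1,0)
JGT L0: taken
LOAD R7, [R2] → R7=M[120]=10
XOR R5, R7 → R5=6^10=12
ADD R2, 4 → R2=120+4=124
SUB R3, 1 → R3=1-1=0
CMP R3, 0  (cmp 0,0)
JGT L0: not taken
ADD R5, 7 → R5=12+7=19
STORE R5, [120] → M[120]=19
halt.

19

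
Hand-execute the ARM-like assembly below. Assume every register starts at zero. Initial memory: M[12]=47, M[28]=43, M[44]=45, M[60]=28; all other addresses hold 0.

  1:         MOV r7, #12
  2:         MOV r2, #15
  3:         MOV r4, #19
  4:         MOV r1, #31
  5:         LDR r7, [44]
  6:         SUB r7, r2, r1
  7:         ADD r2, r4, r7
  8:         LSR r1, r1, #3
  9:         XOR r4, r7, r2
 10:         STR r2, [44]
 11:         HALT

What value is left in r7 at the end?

-16

r7=12
r2=15
r4=19
r1=31
r7=M[44]=45
r7=15-31=-16
r2=19+(-16)=3
r1=31>>3=3
r4=(-16)^3=-13
STR r2, [44] → M[44]=3
halt.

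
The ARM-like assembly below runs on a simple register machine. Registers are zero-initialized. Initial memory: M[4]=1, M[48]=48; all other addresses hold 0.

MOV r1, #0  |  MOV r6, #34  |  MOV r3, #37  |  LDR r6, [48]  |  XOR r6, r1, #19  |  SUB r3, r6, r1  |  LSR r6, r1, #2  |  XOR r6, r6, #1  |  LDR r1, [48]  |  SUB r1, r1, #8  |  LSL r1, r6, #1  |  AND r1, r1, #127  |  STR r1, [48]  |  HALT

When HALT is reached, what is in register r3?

19

MOV r1, #0 → r1=0
MOV r6, #34 → r6=34
MOV r3, #37 → r3=37
LDR r6, [48] → r6=M[48]=48
XOR r6, r1, #19 → r6=0^19=19
SUB r3, r6, r1 → r3=19-0=19
LSR r6, r1, #2 → r6=0>>2=0
XOR r6, r6, #1 → r6=0^1=1
LDR r1, [48] → r1=M[48]=48
SUB r1, r1, #8 → r1=48-8=40
LSL r1, r6, #1 → r1=1<<1=2
AND r1, r1, #127 → r1=2&127=2
STR r1, [48] → M[48]=2
halt.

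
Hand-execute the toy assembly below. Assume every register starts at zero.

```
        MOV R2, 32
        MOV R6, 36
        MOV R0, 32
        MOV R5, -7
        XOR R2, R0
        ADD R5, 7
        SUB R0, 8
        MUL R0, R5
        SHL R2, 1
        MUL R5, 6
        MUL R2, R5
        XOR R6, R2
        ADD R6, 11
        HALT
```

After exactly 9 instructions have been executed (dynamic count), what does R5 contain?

0

R2=32
R6=36
R0=32
R5=-7
R2=32^32=0
R5=(-7)+7=0
R0=32-8=24
R0=24*0=0
R2=0<<1=0
After step 9: R5 = 0.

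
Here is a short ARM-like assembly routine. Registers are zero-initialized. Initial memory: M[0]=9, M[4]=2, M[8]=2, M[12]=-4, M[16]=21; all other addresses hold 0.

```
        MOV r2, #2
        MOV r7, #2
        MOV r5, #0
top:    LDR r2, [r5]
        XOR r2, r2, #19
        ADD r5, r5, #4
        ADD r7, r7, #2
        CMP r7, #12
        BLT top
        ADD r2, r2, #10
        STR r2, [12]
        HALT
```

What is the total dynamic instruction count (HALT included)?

36

after MOV r2, #2: r2=2
after MOV r7, #2: r7=2
after MOV r5, #0: r5=0
after LDR r2, [r5]: r2=M[0]=9
after XOR r2, r2, #19: r2=9^19=26
after ADD r5, r5, #4: r5=0+4=4
after ADD r7, r7, #2: r7=2+2=4
CMP r7, #12  (cmp 4,12)
BLT top: taken
after LDR r2, [r5]: r2=M[4]=2
after XOR r2, r2, #19: r2=2^19=17
after ADD r5, r5, #4: r5=4+4=8
after ADD r7, r7, #2: r7=4+2=6
CMP r7, #12  (cmp 6,12)
BLT top: taken
after LDR r2, [r5]: r2=M[8]=2
after XOR r2, r2, #19: r2=2^19=17
after ADD r5, r5, #4: r5=8+4=12
after ADD r7, r7, #2: r7=6+2=8
CMP r7, #12  (cmp 8,12)
BLT top: taken
after LDR r2, [r5]: r2=M[12]=-4
after XOR r2, r2, #19: r2=(-4)^19=-17
after ADD r5, r5, #4: r5=12+4=16
after ADD r7, r7, #2: r7=8+2=10
CMP r7, #12  (cmp 10,12)
BLT top: taken
after LDR r2, [r5]: r2=M[16]=21
after XOR r2, r2, #19: r2=21^19=6
after ADD r5, r5, #4: r5=16+4=20
after ADD r7, r7, #2: r7=10+2=12
CMP r7, #12  (cmp 12,12)
BLT top: not taken
after ADD r2, r2, #10: r2=6+10=16
STR r2, [12] → M[12]=16
halt.
Total executed instructions: 36.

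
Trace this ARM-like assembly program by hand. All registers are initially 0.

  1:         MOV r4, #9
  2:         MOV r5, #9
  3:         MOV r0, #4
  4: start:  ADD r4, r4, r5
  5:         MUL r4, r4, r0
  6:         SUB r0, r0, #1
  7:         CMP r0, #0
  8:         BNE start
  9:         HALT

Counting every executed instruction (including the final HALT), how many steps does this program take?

24

MOV r4, #9 → r4=9
MOV r5, #9 → r5=9
MOV r0, #4 → r0=4
ADD r4, r4, r5 → r4=9+9=18
MUL r4, r4, r0 → r4=18*4=72
SUB r0, r0, #1 → r0=4-1=3
CMP r0, #0  (cmp 3,0)
BNE start: taken
ADD r4, r4, r5 → r4=72+9=81
MUL r4, r4, r0 → r4=81*3=243
SUB r0, r0, #1 → r0=3-1=2
CMP r0, #0  (cmp 2,0)
BNE start: taken
ADD r4, r4, r5 → r4=243+9=252
MUL r4, r4, r0 → r4=252*2=504
SUB r0, r0, #1 → r0=2-1=1
CMP r0, #0  (cmp 1,0)
BNE start: taken
ADD r4, r4, r5 → r4=504+9=513
MUL r4, r4, r0 → r4=513*1=513
SUB r0, r0, #1 → r0=1-1=0
CMP r0, #0  (cmp 0,0)
BNE start: not taken
halt.
Total executed instructions: 24.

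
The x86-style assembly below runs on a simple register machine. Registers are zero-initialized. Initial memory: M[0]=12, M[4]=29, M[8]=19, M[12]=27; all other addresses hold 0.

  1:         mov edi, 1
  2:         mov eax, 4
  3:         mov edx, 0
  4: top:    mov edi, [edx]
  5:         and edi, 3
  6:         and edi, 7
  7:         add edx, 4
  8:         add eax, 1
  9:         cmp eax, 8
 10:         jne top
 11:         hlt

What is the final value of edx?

16

mov edi, 1 → edi=1
mov eax, 4 → eax=4
mov edx, 0 → edx=0
mov edi, [edx] → edi=M[0]=12
and edi, 3 → edi=12&3=0
and edi, 7 → edi=0&7=0
add edx, 4 → edx=0+4=4
add eax, 1 → eax=4+1=5
cmp eax, 8  (cmp 5,8)
jne top: taken
mov edi, [edx] → edi=M[4]=29
and edi, 3 → edi=29&3=1
and edi, 7 → edi=1&7=1
add edx, 4 → edx=4+4=8
add eax, 1 → eax=5+1=6
cmp eax, 8  (cmp 6,8)
jne top: taken
mov edi, [edx] → edi=M[8]=19
and edi, 3 → edi=19&3=3
and edi, 7 → edi=3&7=3
add edx, 4 → edx=8+4=12
add eax, 1 → eax=6+1=7
cmp eax, 8  (cmp 7,8)
jne top: taken
mov edi, [edx] → edi=M[12]=27
and edi, 3 → edi=27&3=3
and edi, 7 → edi=3&7=3
add edx, 4 → edx=12+4=16
add eax, 1 → eax=7+1=8
cmp eax, 8  (cmp 8,8)
jne top: not taken
halt.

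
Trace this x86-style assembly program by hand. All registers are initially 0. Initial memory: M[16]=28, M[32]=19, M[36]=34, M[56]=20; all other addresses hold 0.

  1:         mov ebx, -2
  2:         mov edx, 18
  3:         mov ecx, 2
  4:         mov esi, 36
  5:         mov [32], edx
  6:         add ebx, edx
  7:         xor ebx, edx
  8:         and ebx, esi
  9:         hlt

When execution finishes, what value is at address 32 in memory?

after mov ebx, -2: ebx=-2
after mov edx, 18: edx=18
after mov ecx, 2: ecx=2
after mov esi, 36: esi=36
mov [32], edx → M[32]=18
after add ebx, edx: ebx=(-2)+18=16
after xor ebx, edx: ebx=16^18=2
after and ebx, esi: ebx=2&36=0
halt.

18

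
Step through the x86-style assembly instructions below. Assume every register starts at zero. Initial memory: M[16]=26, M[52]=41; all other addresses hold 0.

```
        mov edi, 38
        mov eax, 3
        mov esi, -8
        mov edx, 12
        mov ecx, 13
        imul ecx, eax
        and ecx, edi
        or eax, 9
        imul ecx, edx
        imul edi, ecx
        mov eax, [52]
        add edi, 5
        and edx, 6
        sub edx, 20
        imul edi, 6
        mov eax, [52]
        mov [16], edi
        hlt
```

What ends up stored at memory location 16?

edi=38
eax=3
esi=-8
edx=12
ecx=13
ecx=13*3=39
ecx=39&38=38
eax=3|9=11
ecx=38*12=456
edi=38*456=17328
eax=M[52]=41
edi=17328+5=17333
edx=12&6=4
edx=4-20=-16
edi=17333*6=103998
eax=M[52]=41
mov [16], edi → M[16]=103998
halt.

103998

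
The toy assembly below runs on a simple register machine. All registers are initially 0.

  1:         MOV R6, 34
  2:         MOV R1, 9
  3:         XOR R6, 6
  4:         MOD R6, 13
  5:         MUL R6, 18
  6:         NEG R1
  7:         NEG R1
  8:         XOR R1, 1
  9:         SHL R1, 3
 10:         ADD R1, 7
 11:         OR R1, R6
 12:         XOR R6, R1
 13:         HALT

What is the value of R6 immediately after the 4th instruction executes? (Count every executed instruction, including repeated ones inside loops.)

after MOV R6, 34: R6=34
after MOV R1, 9: R1=9
after XOR R6, 6: R6=34^6=36
after MOD R6, 13: R6=36%13=10
After step 4: R6 = 10.

10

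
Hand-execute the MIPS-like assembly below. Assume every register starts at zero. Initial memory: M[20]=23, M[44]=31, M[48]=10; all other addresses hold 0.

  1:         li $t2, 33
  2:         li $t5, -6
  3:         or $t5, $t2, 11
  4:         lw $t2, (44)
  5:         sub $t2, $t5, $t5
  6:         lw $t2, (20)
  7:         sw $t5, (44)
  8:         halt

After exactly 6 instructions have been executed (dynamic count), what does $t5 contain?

$t2=33
$t5=-6
$t5=33|11=43
$t2=M[44]=31
$t2=43-43=0
$t2=M[20]=23
After step 6: $t5 = 43.

43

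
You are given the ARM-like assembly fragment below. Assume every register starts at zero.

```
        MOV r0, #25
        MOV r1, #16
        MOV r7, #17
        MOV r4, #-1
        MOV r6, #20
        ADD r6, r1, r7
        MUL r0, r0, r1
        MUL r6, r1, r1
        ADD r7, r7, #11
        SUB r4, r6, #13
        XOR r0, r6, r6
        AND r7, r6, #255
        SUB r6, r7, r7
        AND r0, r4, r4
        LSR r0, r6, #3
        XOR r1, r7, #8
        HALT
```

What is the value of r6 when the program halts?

MOV r0, #25 → r0=25
MOV r1, #16 → r1=16
MOV r7, #17 → r7=17
MOV r4, #-1 → r4=-1
MOV r6, #20 → r6=20
ADD r6, r1, r7 → r6=16+17=33
MUL r0, r0, r1 → r0=25*16=400
MUL r6, r1, r1 → r6=16*16=256
ADD r7, r7, #11 → r7=17+11=28
SUB r4, r6, #13 → r4=256-13=243
XOR r0, r6, r6 → r0=256^256=0
AND r7, r6, #255 → r7=256&255=0
SUB r6, r7, r7 → r6=0-0=0
AND r0, r4, r4 → r0=243&243=243
LSR r0, r6, #3 → r0=0>>3=0
XOR r1, r7, #8 → r1=0^8=8
halt.

0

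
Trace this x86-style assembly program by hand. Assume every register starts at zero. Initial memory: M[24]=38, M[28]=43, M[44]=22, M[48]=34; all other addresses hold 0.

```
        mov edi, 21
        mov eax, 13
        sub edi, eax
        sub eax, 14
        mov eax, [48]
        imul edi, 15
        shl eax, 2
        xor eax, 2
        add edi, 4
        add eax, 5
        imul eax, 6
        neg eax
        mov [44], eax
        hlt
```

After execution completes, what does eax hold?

-858

mov edi, 21 → edi=21
mov eax, 13 → eax=13
sub edi, eax → edi=21-13=8
sub eax, 14 → eax=13-14=-1
mov eax, [48] → eax=M[48]=34
imul edi, 15 → edi=8*15=120
shl eax, 2 → eax=34<<2=136
xor eax, 2 → eax=136^2=138
add edi, 4 → edi=120+4=124
add eax, 5 → eax=138+5=143
imul eax, 6 → eax=143*6=858
neg eax → eax=-(858)=-858
mov [44], eax → M[44]=-858
halt.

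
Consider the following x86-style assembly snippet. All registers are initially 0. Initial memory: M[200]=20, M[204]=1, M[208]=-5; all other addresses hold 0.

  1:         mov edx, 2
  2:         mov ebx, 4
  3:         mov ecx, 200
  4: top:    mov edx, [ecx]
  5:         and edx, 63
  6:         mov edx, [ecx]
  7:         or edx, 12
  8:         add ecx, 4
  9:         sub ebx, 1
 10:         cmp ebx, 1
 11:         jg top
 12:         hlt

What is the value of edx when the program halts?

edx=2
ebx=4
ecx=200
edx=M[200]=20
edx=20&63=20
edx=M[200]=20
edx=20|12=28
ecx=200+4=204
ebx=4-1=3
cmp ebx, 1  (cmp 3,1)
jg top: taken
edx=M[204]=1
edx=1&63=1
edx=M[204]=1
edx=1|12=13
ecx=204+4=208
ebx=3-1=2
cmp ebx, 1  (cmp 2,1)
jg top: taken
edx=M[208]=-5
edx=(-5)&63=59
edx=M[208]=-5
edx=(-5)|12=-1
ecx=208+4=212
ebx=2-1=1
cmp ebx, 1  (cmp 1,1)
jg top: not taken
halt.

-1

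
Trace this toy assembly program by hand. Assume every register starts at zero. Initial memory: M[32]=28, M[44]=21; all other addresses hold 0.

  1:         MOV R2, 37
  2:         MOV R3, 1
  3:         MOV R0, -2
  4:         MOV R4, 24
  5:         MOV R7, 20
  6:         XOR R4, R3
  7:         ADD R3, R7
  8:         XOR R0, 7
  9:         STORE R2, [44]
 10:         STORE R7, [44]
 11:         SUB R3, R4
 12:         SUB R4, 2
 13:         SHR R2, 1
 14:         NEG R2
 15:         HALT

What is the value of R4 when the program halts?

23

after MOV R2, 37: R2=37
after MOV R3, 1: R3=1
after MOV R0, -2: R0=-2
after MOV R4, 24: R4=24
after MOV R7, 20: R7=20
after XOR R4, R3: R4=24^1=25
after ADD R3, R7: R3=1+20=21
after XOR R0, 7: R0=(-2)^7=-7
STORE R2, [44] → M[44]=37
STORE R7, [44] → M[44]=20
after SUB R3, R4: R3=21-25=-4
after SUB R4, 2: R4=25-2=23
after SHR R2, 1: R2=37>>1=18
after NEG R2: R2=-(18)=-18
halt.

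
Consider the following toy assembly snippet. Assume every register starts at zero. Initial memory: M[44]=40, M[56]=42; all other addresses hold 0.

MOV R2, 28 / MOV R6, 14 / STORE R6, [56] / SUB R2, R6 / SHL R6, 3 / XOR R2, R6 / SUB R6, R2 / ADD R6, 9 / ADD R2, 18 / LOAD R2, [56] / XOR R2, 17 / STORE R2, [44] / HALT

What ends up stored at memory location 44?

31

R2=28
R6=14
STORE R6, [56] → M[56]=14
R2=28-14=14
R6=14<<3=112
R2=14^112=126
R6=112-126=-14
R6=(-14)+9=-5
R2=126+18=144
R2=M[56]=14
R2=14^17=31
STORE R2, [44] → M[44]=31
halt.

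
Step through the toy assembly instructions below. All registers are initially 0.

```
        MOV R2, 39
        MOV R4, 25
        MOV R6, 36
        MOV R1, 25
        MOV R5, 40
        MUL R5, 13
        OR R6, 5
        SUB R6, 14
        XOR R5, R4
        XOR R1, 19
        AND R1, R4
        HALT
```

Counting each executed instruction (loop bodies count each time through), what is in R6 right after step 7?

after MOV R2, 39: R2=39
after MOV R4, 25: R4=25
after MOV R6, 36: R6=36
after MOV R1, 25: R1=25
after MOV R5, 40: R5=40
after MUL R5, 13: R5=40*13=520
after OR R6, 5: R6=36|5=37
After step 7: R6 = 37.

37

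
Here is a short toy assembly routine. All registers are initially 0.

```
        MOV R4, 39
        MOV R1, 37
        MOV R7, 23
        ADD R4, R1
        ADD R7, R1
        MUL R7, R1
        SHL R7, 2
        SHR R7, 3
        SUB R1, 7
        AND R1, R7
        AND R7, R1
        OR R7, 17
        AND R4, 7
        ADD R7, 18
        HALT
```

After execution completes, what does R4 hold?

4

after MOV R4, 39: R4=39
after MOV R1, 37: R1=37
after MOV R7, 23: R7=23
after ADD R4, R1: R4=39+37=76
after ADD R7, R1: R7=23+37=60
after MUL R7, R1: R7=60*37=2220
after SHL R7, 2: R7=2220<<2=8880
after SHR R7, 3: R7=8880>>3=1110
after SUB R1, 7: R1=37-7=30
after AND R1, R7: R1=30&1110=22
after AND R7, R1: R7=1110&22=22
after OR R7, 17: R7=22|17=23
after AND R4, 7: R4=76&7=4
after ADD R7, 18: R7=23+18=41
halt.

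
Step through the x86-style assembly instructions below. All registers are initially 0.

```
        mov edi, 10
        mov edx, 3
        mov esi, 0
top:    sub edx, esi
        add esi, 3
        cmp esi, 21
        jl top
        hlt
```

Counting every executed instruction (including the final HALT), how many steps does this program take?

after mov edi, 10: edi=10
after mov edx, 3: edx=3
after mov esi, 0: esi=0
after sub edx, esi: edx=3-0=3
after add esi, 3: esi=0+3=3
cmp esi, 21  (cmp 3,21)
jl top: taken
after sub edx, esi: edx=3-3=0
after add esi, 3: esi=3+3=6
cmp esi, 21  (cmp 6,21)
jl top: taken
after sub edx, esi: edx=0-6=-6
after add esi, 3: esi=6+3=9
cmp esi, 21  (cmp 9,21)
jl top: taken
after sub edx, esi: edx=(-6)-9=-15
after add esi, 3: esi=9+3=12
cmp esi, 21  (cmp 12,21)
jl top: taken
after sub edx, esi: edx=(-15)-12=-27
after add esi, 3: esi=12+3=15
cmp esi, 21  (cmp 15,21)
jl top: taken
after sub edx, esi: edx=(-27)-15=-42
after add esi, 3: esi=15+3=18
cmp esi, 21  (cmp 18,21)
jl top: taken
after sub edx, esi: edx=(-42)-18=-60
after add esi, 3: esi=18+3=21
cmp esi, 21  (cmp 21,21)
jl top: not taken
halt.
Total executed instructions: 32.

32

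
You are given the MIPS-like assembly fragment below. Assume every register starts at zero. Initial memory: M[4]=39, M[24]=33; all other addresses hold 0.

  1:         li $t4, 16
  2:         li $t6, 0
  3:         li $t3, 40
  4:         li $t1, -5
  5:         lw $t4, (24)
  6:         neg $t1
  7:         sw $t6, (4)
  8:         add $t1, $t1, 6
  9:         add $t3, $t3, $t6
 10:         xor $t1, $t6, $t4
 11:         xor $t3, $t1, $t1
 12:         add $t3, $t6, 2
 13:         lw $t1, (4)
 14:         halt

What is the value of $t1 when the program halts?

0

li $t4, 16 → $t4=16
li $t6, 0 → $t6=0
li $t3, 40 → $t3=40
li $t1, -5 → $t1=-5
lw $t4, (24) → $t4=M[24]=33
neg $t1 → $t1=-(-5)=5
sw $t6, (4) → M[4]=0
add $t1, $t1, 6 → $t1=5+6=11
add $t3, $t3, $t6 → $t3=40+0=40
xor $t1, $t6, $t4 → $t1=0^33=33
xor $t3, $t1, $t1 → $t3=33^33=0
add $t3, $t6, 2 → $t3=0+2=2
lw $t1, (4) → $t1=M[4]=0
halt.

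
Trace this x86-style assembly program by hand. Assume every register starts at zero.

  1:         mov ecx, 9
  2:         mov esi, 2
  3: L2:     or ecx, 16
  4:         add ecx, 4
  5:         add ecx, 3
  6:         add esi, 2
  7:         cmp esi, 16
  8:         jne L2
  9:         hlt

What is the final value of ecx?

mov ecx, 9 → ecx=9
mov esi, 2 → esi=2
or ecx, 16 → ecx=9|16=25
add ecx, 4 → ecx=25+4=29
add ecx, 3 → ecx=29+3=32
add esi, 2 → esi=2+2=4
cmp esi, 16  (cmp 4,16)
jne L2: taken
or ecx, 16 → ecx=32|16=48
add ecx, 4 → ecx=48+4=52
add ecx, 3 → ecx=52+3=55
add esi, 2 → esi=4+2=6
cmp esi, 16  (cmp 6,16)
jne L2: taken
or ecx, 16 → ecx=55|16=55
add ecx, 4 → ecx=55+4=59
add ecx, 3 → ecx=59+3=62
add esi, 2 → esi=6+2=8
cmp esi, 16  (cmp 8,16)
jne L2: taken
or ecx, 16 → ecx=62|16=62
add ecx, 4 → ecx=62+4=66
add ecx, 3 → ecx=66+3=69
add esi, 2 → esi=8+2=10
cmp esi, 16  (cmp 10,16)
jne L2: taken
or ecx, 16 → ecx=69|16=85
add ecx, 4 → ecx=85+4=89
add ecx, 3 → ecx=89+3=92
add esi, 2 → esi=10+2=12
cmp esi, 16  (cmp 12,16)
jne L2: taken
or ecx, 16 → ecx=92|16=92
add ecx, 4 → ecx=92+4=96
add ecx, 3 → ecx=96+3=99
add esi, 2 → esi=12+2=14
cmp esi, 16  (cmp 14,16)
jne L2: taken
or ecx, 16 → ecx=99|16=115
add ecx, 4 → ecx=115+4=119
add ecx, 3 → ecx=119+3=122
add esi, 2 → esi=14+2=16
cmp esi, 16  (cmp 16,16)
jne L2: not taken
halt.

122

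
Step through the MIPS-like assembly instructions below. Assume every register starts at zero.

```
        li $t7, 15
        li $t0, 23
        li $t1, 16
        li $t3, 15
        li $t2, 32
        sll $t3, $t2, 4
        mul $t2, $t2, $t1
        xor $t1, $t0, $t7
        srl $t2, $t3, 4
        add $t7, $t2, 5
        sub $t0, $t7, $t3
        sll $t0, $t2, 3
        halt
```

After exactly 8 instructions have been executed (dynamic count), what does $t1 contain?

li $t7, 15 → $t7=15
li $t0, 23 → $t0=23
li $t1, 16 → $t1=16
li $t3, 15 → $t3=15
li $t2, 32 → $t2=32
sll $t3, $t2, 4 → $t3=32<<4=512
mul $t2, $t2, $t1 → $t2=32*16=512
xor $t1, $t0, $t7 → $t1=23^15=24
After step 8: $t1 = 24.

24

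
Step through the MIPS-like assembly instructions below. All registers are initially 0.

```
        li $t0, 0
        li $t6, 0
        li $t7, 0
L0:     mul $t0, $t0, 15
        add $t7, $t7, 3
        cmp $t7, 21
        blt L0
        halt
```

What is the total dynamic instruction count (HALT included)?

$t0=0
$t6=0
$t7=0
$t0=0*15=0
$t7=0+3=3
cmp $t7, 21  (cmp 3,21)
blt L0: taken
$t0=0*15=0
$t7=3+3=6
cmp $t7, 21  (cmp 6,21)
blt L0: taken
$t0=0*15=0
$t7=6+3=9
cmp $t7, 21  (cmp 9,21)
blt L0: taken
$t0=0*15=0
$t7=9+3=12
cmp $t7, 21  (cmp 12,21)
blt L0: taken
$t0=0*15=0
$t7=12+3=15
cmp $t7, 21  (cmp 15,21)
blt L0: taken
$t0=0*15=0
$t7=15+3=18
cmp $t7, 21  (cmp 18,21)
blt L0: taken
$t0=0*15=0
$t7=18+3=21
cmp $t7, 21  (cmp 21,21)
blt L0: not taken
halt.
Total executed instructions: 32.

32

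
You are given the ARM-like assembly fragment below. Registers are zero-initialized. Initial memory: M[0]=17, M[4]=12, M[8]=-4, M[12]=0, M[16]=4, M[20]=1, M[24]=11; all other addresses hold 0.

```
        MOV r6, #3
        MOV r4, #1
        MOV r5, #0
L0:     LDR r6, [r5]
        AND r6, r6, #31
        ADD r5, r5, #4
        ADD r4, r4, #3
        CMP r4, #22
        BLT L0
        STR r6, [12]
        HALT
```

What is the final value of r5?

28

after MOV r6, #3: r6=3
after MOV r4, #1: r4=1
after MOV r5, #0: r5=0
after LDR r6, [r5]: r6=M[0]=17
after AND r6, r6, #31: r6=17&31=17
after ADD r5, r5, #4: r5=0+4=4
after ADD r4, r4, #3: r4=1+3=4
CMP r4, #22  (cmp 4,22)
BLT L0: taken
after LDR r6, [r5]: r6=M[4]=12
after AND r6, r6, #31: r6=12&31=12
after ADD r5, r5, #4: r5=4+4=8
after ADD r4, r4, #3: r4=4+3=7
CMP r4, #22  (cmp 7,22)
BLT L0: taken
after LDR r6, [r5]: r6=M[8]=-4
after AND r6, r6, #31: r6=(-4)&31=28
after ADD r5, r5, #4: r5=8+4=12
after ADD r4, r4, #3: r4=7+3=10
CMP r4, #22  (cmp 10,22)
BLT L0: taken
after LDR r6, [r5]: r6=M[12]=0
after AND r6, r6, #31: r6=0&31=0
after ADD r5, r5, #4: r5=12+4=16
after ADD r4, r4, #3: r4=10+3=13
CMP r4, #22  (cmp 13,22)
BLT L0: taken
after LDR r6, [r5]: r6=M[16]=4
after AND r6, r6, #31: r6=4&31=4
after ADD r5, r5, #4: r5=16+4=20
after ADD r4, r4, #3: r4=13+3=16
CMP r4, #22  (cmp 16,22)
BLT L0: taken
after LDR r6, [r5]: r6=M[20]=1
after AND r6, r6, #31: r6=1&31=1
after ADD r5, r5, #4: r5=20+4=24
after ADD r4, r4, #3: r4=16+3=19
CMP r4, #22  (cmp 19,22)
BLT L0: taken
after LDR r6, [r5]: r6=M[24]=11
after AND r6, r6, #31: r6=11&31=11
after ADD r5, r5, #4: r5=24+4=28
after ADD r4, r4, #3: r4=19+3=22
CMP r4, #22  (cmp 22,22)
BLT L0: not taken
STR r6, [12] → M[12]=11
halt.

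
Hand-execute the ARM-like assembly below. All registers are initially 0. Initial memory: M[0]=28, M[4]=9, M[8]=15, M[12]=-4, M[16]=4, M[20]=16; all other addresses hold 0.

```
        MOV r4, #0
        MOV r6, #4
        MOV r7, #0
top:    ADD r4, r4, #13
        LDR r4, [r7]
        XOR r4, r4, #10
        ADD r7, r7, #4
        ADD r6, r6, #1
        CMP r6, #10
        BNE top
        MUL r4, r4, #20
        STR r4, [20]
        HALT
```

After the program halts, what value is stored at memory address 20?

520

MOV r4, #0 → r4=0
MOV r6, #4 → r6=4
MOV r7, #0 → r7=0
ADD r4, r4, #13 → r4=0+13=13
LDR r4, [r7] → r4=M[0]=28
XOR r4, r4, #10 → r4=28^10=22
ADD r7, r7, #4 → r7=0+4=4
ADD r6, r6, #1 → r6=4+1=5
CMP r6, #10  (cmp 5,10)
BNE top: taken
ADD r4, r4, #13 → r4=22+13=35
LDR r4, [r7] → r4=M[4]=9
XOR r4, r4, #10 → r4=9^10=3
ADD r7, r7, #4 → r7=4+4=8
ADD r6, r6, #1 → r6=5+1=6
CMP r6, #10  (cmp 6,10)
BNE top: taken
ADD r4, r4, #13 → r4=3+13=16
LDR r4, [r7] → r4=M[8]=15
XOR r4, r4, #10 → r4=15^10=5
ADD r7, r7, #4 → r7=8+4=12
ADD r6, r6, #1 → r6=6+1=7
CMP r6, #10  (cmp 7,10)
BNE top: taken
ADD r4, r4, #13 → r4=5+13=18
LDR r4, [r7] → r4=M[12]=-4
XOR r4, r4, #10 → r4=(-4)^10=-10
ADD r7, r7, #4 → r7=12+4=16
ADD r6, r6, #1 → r6=7+1=8
CMP r6, #10  (cmp 8,10)
BNE top: taken
ADD r4, r4, #13 → r4=(-10)+13=3
LDR r4, [r7] → r4=M[16]=4
XOR r4, r4, #10 → r4=4^10=14
ADD r7, r7, #4 → r7=16+4=20
ADD r6, r6, #1 → r6=8+1=9
CMP r6, #10  (cmp 9,10)
BNE top: taken
ADD r4, r4, #13 → r4=14+13=27
LDR r4, [r7] → r4=M[20]=16
XOR r4, r4, #10 → r4=16^10=26
ADD r7, r7, #4 → r7=20+4=24
ADD r6, r6, #1 → r6=9+1=10
CMP r6, #10  (cmp 10,10)
BNE top: not taken
MUL r4, r4, #20 → r4=26*20=520
STR r4, [20] → M[20]=520
halt.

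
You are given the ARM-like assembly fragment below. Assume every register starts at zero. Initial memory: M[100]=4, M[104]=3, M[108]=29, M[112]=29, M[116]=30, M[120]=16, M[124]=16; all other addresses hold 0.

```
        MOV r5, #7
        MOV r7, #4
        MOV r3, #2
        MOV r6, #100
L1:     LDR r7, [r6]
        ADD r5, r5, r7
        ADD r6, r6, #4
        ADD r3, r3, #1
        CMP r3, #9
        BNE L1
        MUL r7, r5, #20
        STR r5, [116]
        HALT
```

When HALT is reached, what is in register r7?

2680

r5=7
r7=4
r3=2
r6=100
r7=M[100]=4
r5=7+4=11
r6=100+4=104
r3=2+1=3
CMP r3, #9  (cmp 3,9)
BNE L1: taken
r7=M[104]=3
r5=11+3=14
r6=104+4=108
r3=3+1=4
CMP r3, #9  (cmp 4,9)
BNE L1: taken
r7=M[108]=29
r5=14+29=43
r6=108+4=112
r3=4+1=5
CMP r3, #9  (cmp 5,9)
BNE L1: taken
r7=M[112]=29
r5=43+29=72
r6=112+4=116
r3=5+1=6
CMP r3, #9  (cmp 6,9)
BNE L1: taken
r7=M[116]=30
r5=72+30=102
r6=116+4=120
r3=6+1=7
CMP r3, #9  (cmp 7,9)
BNE L1: taken
r7=M[120]=16
r5=102+16=118
r6=120+4=124
r3=7+1=8
CMP r3, #9  (cmp 8,9)
BNE L1: taken
r7=M[124]=16
r5=118+16=134
r6=124+4=128
r3=8+1=9
CMP r3, #9  (cmp 9,9)
BNE L1: not taken
r7=134*20=2680
STR r5, [116] → M[116]=134
halt.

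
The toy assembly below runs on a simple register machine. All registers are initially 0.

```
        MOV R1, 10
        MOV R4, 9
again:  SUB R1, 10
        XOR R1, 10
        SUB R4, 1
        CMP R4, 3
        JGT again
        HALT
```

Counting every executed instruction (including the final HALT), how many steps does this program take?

R1=10
R4=9
R1=10-10=0
R1=0^10=10
R4=9-1=8
CMP R4, 3  (cmp 8,3)
JGT again: taken
R1=10-10=0
R1=0^10=10
R4=8-1=7
CMP R4, 3  (cmp 7,3)
JGT again: taken
R1=10-10=0
R1=0^10=10
R4=7-1=6
CMP R4, 3  (cmp 6,3)
JGT again: taken
R1=10-10=0
R1=0^10=10
R4=6-1=5
CMP R4, 3  (cmp 5,3)
JGT again: taken
R1=10-10=0
R1=0^10=10
R4=5-1=4
CMP R4, 3  (cmp 4,3)
JGT again: taken
R1=10-10=0
R1=0^10=10
R4=4-1=3
CMP R4, 3  (cmp 3,3)
JGT again: not taken
halt.
Total executed instructions: 33.

33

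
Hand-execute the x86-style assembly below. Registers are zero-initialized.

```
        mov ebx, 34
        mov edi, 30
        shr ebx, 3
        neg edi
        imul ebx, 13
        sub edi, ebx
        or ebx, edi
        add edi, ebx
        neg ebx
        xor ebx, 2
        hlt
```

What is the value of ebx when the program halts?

mov ebx, 34 → ebx=34
mov edi, 30 → edi=30
shr ebx, 3 → ebx=34>>3=4
neg edi → edi=-(30)=-30
imul ebx, 13 → ebx=4*13=52
sub edi, ebx → edi=(-30)-52=-82
or ebx, edi → ebx=52|(-82)=-66
add edi, ebx → edi=(-82)+(-66)=-148
neg ebx → ebx=-(-66)=66
xor ebx, 2 → ebx=66^2=64
halt.

64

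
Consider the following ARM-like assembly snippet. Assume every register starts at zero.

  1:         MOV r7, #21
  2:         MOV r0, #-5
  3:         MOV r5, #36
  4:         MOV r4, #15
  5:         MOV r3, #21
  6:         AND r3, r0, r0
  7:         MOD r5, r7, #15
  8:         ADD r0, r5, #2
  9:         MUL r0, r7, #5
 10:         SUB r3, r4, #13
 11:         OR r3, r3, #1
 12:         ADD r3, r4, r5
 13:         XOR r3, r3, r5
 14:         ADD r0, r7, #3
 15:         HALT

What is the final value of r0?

24

after MOV r7, #21: r7=21
after MOV r0, #-5: r0=-5
after MOV r5, #36: r5=36
after MOV r4, #15: r4=15
after MOV r3, #21: r3=21
after AND r3, r0, r0: r3=(-5)&(-5)=-5
after MOD r5, r7, #15: r5=21%15=6
after ADD r0, r5, #2: r0=6+2=8
after MUL r0, r7, #5: r0=21*5=105
after SUB r3, r4, #13: r3=15-13=2
after OR r3, r3, #1: r3=2|1=3
after ADD r3, r4, r5: r3=15+6=21
after XOR r3, r3, r5: r3=21^6=19
after ADD r0, r7, #3: r0=21+3=24
halt.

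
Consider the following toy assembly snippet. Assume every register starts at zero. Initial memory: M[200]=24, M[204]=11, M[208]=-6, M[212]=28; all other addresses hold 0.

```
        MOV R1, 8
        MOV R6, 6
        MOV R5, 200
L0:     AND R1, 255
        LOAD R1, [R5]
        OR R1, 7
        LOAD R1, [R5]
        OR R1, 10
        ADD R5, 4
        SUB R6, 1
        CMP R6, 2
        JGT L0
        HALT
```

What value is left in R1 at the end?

after MOV R1, 8: R1=8
after MOV R6, 6: R6=6
after MOV R5, 200: R5=200
after AND R1, 255: R1=8&255=8
after LOAD R1, [R5]: R1=M[200]=24
after OR R1, 7: R1=24|7=31
after LOAD R1, [R5]: R1=M[200]=24
after OR R1, 10: R1=24|10=26
after ADD R5, 4: R5=200+4=204
after SUB R6, 1: R6=6-1=5
CMP R6, 2  (cmp 5,2)
JGT L0: taken
after AND R1, 255: R1=26&255=26
after LOAD R1, [R5]: R1=M[204]=11
after OR R1, 7: R1=11|7=15
after LOAD R1, [R5]: R1=M[204]=11
after OR R1, 10: R1=11|10=11
after ADD R5, 4: R5=204+4=208
after SUB R6, 1: R6=5-1=4
CMP R6, 2  (cmp 4,2)
JGT L0: taken
after AND R1, 255: R1=11&255=11
after LOAD R1, [R5]: R1=M[208]=-6
after OR R1, 7: R1=(-6)|7=-1
after LOAD R1, [R5]: R1=M[208]=-6
after OR R1, 10: R1=(-6)|10=-6
after ADD R5, 4: R5=208+4=212
after SUB R6, 1: R6=4-1=3
CMP R6, 2  (cmp 3,2)
JGT L0: taken
after AND R1, 255: R1=(-6)&255=250
after LOAD R1, [R5]: R1=M[212]=28
after OR R1, 7: R1=28|7=31
after LOAD R1, [R5]: R1=M[212]=28
after OR R1, 10: R1=28|10=30
after ADD R5, 4: R5=212+4=216
after SUB R6, 1: R6=3-1=2
CMP R6, 2  (cmp 2,2)
JGT L0: not taken
halt.

30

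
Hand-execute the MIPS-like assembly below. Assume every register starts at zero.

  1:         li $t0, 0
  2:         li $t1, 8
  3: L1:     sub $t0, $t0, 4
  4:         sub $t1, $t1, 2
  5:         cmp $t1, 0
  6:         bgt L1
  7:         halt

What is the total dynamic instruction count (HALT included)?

$t0=0
$t1=8
$t0=0-4=-4
$t1=8-2=6
cmp $t1, 0  (cmp 6,0)
bgt L1: taken
$t0=(-4)-4=-8
$t1=6-2=4
cmp $t1, 0  (cmp 4,0)
bgt L1: taken
$t0=(-8)-4=-12
$t1=4-2=2
cmp $t1, 0  (cmp 2,0)
bgt L1: taken
$t0=(-12)-4=-16
$t1=2-2=0
cmp $t1, 0  (cmp 0,0)
bgt L1: not taken
halt.
Total executed instructions: 19.

19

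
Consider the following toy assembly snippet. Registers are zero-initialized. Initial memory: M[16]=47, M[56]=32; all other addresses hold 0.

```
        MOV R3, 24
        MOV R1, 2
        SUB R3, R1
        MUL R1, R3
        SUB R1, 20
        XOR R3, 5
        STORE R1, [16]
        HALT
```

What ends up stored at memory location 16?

MOV R3, 24 → R3=24
MOV R1, 2 → R1=2
SUB R3, R1 → R3=24-2=22
MUL R1, R3 → R1=2*22=44
SUB R1, 20 → R1=44-20=24
XOR R3, 5 → R3=22^5=19
STORE R1, [16] → M[16]=24
halt.

24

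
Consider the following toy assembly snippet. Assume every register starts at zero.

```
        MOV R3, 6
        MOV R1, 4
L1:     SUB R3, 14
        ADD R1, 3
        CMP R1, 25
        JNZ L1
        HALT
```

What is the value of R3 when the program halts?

-92

R3=6
R1=4
R3=6-14=-8
R1=4+3=7
CMP R1, 25  (cmp 7,25)
JNZ L1: taken
R3=(-8)-14=-22
R1=7+3=10
CMP R1, 25  (cmp 10,25)
JNZ L1: taken
R3=(-22)-14=-36
R1=10+3=13
CMP R1, 25  (cmp 13,25)
JNZ L1: taken
R3=(-36)-14=-50
R1=13+3=16
CMP R1, 25  (cmp 16,25)
JNZ L1: taken
R3=(-50)-14=-64
R1=16+3=19
CMP R1, 25  (cmp 19,25)
JNZ L1: taken
R3=(-64)-14=-78
R1=19+3=22
CMP R1, 25  (cmp 22,25)
JNZ L1: taken
R3=(-78)-14=-92
R1=22+3=25
CMP R1, 25  (cmp 25,25)
JNZ L1: not taken
halt.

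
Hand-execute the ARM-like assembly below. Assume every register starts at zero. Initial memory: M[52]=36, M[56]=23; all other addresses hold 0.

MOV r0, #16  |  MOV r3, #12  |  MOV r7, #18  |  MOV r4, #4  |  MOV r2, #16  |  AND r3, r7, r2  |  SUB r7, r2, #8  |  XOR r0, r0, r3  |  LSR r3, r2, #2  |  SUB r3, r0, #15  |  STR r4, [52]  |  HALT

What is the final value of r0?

0

MOV r0, #16 → r0=16
MOV r3, #12 → r3=12
MOV r7, #18 → r7=18
MOV r4, #4 → r4=4
MOV r2, #16 → r2=16
AND r3, r7, r2 → r3=18&16=16
SUB r7, r2, #8 → r7=16-8=8
XOR r0, r0, r3 → r0=16^16=0
LSR r3, r2, #2 → r3=16>>2=4
SUB r3, r0, #15 → r3=0-15=-15
STR r4, [52] → M[52]=4
halt.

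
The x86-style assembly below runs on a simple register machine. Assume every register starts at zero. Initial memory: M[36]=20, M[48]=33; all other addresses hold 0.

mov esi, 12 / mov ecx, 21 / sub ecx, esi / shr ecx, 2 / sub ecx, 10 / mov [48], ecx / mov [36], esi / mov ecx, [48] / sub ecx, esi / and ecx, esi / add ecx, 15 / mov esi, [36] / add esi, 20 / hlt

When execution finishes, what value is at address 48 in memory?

after mov esi, 12: esi=12
after mov ecx, 21: ecx=21
after sub ecx, esi: ecx=21-12=9
after shr ecx, 2: ecx=9>>2=2
after sub ecx, 10: ecx=2-10=-8
mov [48], ecx → M[48]=-8
mov [36], esi → M[36]=12
after mov ecx, [48]: ecx=M[48]=-8
after sub ecx, esi: ecx=(-8)-12=-20
after and ecx, esi: ecx=(-20)&12=12
after add ecx, 15: ecx=12+15=27
after mov esi, [36]: esi=M[36]=12
after add esi, 20: esi=12+20=32
halt.

-8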